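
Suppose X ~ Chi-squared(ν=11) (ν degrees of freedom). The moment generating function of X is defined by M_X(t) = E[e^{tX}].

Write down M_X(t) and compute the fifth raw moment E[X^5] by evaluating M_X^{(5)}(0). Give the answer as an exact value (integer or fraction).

E[X^5] = M^(5)(0) = 692835

M_X(t) = (1 - 2*t)^(-11/2)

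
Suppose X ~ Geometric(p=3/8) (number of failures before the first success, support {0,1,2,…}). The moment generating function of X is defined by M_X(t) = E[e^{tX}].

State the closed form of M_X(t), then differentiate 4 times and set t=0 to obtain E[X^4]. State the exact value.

E[X^4] = d^4M/dt^4 |_{t=0} = 10595/27

M_X(t) = 3/(8*(1 - 5*e^(t)/8))
dM/dt = 15*e^(t)/(25*e^(2*t) - 80*e^(t) + 64)
d^2M/dt^2 = (-75*e^(2*t) - 120*e^(t))/(125*e^(3*t) - 600*e^(2*t) + 960*e^(t) - 512)
d^3M/dt^3 = (375*e^(3*t) + 2400*e^(2*t) + 960*e^(t))/(625*e^(4*t) - 4000*e^(3*t) + 9600*e^(2*t) - 10240*e^(t) + 4096)
d^4M/dt^4 = (-1875*e^(4*t) - 33000*e^(3*t) - 52800*e^(2*t) - 7680*e^(t))/(3125*e^(5*t) - 25000*e^(4*t) + 80000*e^(3*t) - 128000*e^(2*t) + 102400*e^(t) - 32768)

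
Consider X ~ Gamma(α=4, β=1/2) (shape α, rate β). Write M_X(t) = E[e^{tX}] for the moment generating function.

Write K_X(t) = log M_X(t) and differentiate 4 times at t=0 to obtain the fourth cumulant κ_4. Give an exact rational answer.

M_X(t) = 1/(16*(1/2 - t)^4)
K_X(t) = log M_X(t) = -4*log(1/2 - t) - 4*log(2)
K^(4)(t) = 384/(16*t^4 - 32*t^3 + 24*t^2 - 8*t + 1)

κ_4 = K^(4)(0) = 384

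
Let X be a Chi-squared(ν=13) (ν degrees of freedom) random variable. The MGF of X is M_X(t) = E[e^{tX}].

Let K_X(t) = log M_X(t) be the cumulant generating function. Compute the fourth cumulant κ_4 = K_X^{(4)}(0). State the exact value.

κ_4 = D^4[K](0) = 624

M_X(t) = (1 - 2*t)^(-13/2)
K_X(t) = log M_X(t) = -13*log(1 - 2*t)/2
D^4[K](t) = 624/(16*t^4 - 32*t^3 + 24*t^2 - 8*t + 1)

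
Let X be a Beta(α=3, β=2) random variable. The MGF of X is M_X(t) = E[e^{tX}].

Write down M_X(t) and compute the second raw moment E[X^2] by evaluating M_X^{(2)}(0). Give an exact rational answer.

M_X(t) = ₁F₁(3; 5; t)
D^2[M](t) = 2*₁F₁(5; 7; t)/5

E[X^2] = D^2[M](0) = 2/5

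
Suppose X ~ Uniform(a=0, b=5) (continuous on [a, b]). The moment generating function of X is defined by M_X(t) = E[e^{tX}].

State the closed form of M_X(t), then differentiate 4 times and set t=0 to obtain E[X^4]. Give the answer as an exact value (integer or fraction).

E[X^4] = D^4[M](0) = 125

M_X(t) = (e^(5*t) - 1)/(5*t)
D^4[M](t) = (625*t^4*e^(5*t) - 500*t^3*e^(5*t) + 300*t^2*e^(5*t) - 120*t*e^(5*t) + 24*e^(5*t) - 24)/(5*t^5)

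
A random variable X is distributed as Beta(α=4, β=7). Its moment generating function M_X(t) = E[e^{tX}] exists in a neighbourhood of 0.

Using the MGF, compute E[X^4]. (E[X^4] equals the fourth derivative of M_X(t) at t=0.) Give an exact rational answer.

E[X^4] = M′′′′(0) = 5/143

M_X(t) = ₁F₁(4; 11; t)
M′(t) = 4*₁F₁(5; 12; t)/11
M′′(t) = 5*₁F₁(6; 13; t)/33
M′′′(t) = 10*₁F₁(7; 14; t)/143
M′′′′(t) = 5*₁F₁(8; 15; t)/143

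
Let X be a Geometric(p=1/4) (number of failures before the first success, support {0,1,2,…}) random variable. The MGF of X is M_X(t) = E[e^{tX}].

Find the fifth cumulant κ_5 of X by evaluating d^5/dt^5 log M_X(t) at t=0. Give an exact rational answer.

κ_5 = K^(5)(0) = 12180

M_X(t) = 1/(4*(1 - 3*e^(t)/4))
K_X(t) = log M_X(t) = -log(1 - 3*e^(t)/4) - 2*log(2)
K^(5)(t) = (-324*e^(4*t) - 4752*e^(3*t) - 6336*e^(2*t) - 768*e^(t))/(243*e^(5*t) - 1620*e^(4*t) + 4320*e^(3*t) - 5760*e^(2*t) + 3840*e^(t) - 1024)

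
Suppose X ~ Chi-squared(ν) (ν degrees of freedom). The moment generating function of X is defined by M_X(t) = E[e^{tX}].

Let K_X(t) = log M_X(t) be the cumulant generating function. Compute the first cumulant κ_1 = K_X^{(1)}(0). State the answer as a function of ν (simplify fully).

M_X(t) = (1 - 2*t)^(-ν/2)
K_X(t) = log M_X(t) = -ν*log(1 - 2*t)/2
K^(1)(t) = -ν/(2*t - 1)

κ_1 = K^(1)(0) = ν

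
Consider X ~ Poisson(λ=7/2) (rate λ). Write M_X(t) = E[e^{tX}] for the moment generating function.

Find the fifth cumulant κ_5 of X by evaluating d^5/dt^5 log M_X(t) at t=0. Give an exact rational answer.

κ_5 = d^5K/dt^5 |_{t=0} = 7/2

M_X(t) = e^(7*e^(t)/2 - 7/2)
K_X(t) = log M_X(t) = 7*e^(t)/2 - 7/2
dK/dt = 7*e^(t)/2
d^2K/dt^2 = 7*e^(t)/2
d^3K/dt^3 = 7*e^(t)/2
d^4K/dt^4 = 7*e^(t)/2
d^5K/dt^5 = 7*e^(t)/2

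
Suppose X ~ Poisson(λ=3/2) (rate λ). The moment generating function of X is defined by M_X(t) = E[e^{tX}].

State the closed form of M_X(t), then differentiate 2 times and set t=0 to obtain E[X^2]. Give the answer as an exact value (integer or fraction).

M_X(t) = e^(3*e^(t)/2 - 3/2)
D^2[M](t) = (9*e^(2*t)*e^(3*e^(t)/2) + 6*e^(t)*e^(3*e^(t)/2))*e^(-3/2)/4

E[X^2] = D^2[M](0) = 15/4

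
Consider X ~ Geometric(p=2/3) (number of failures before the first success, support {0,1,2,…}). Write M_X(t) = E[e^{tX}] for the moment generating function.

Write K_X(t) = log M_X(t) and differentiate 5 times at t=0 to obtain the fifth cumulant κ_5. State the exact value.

M_X(t) = 2/(3*(1 - e^(t)/3))
K_X(t) = log M_X(t) = -log(1 - e^(t)/3) - log(3) + log(2)
K^(5)(t) = (-3*e^(4*t) - 99*e^(3*t) - 297*e^(2*t) - 81*e^(t))/(e^(5*t) - 15*e^(4*t) + 90*e^(3*t) - 270*e^(2*t) + 405*e^(t) - 243)

κ_5 = K^(5)(0) = 15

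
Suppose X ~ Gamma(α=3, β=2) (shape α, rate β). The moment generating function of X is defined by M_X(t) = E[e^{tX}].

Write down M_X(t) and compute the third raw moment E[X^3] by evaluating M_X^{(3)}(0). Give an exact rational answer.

M_X(t) = 8/(2 - t)^3
D^3[M](t) = 480/(t^6 - 12*t^5 + 60*t^4 - 160*t^3 + 240*t^2 - 192*t + 64)

E[X^3] = D^3[M](0) = 15/2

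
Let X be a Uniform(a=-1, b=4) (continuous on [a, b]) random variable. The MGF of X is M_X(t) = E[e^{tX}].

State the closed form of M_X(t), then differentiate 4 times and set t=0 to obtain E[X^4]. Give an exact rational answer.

E[X^4] = d^4M/dt^4 |_{t=0} = 41

M_X(t) = (e^(4*t) - e^(-t))/(5*t)
dM/dt = (4*t*e^(5*t) + t - e^(5*t) + 1)*e^(-t)/(5*t^2)
d^2M/dt^2 = (16*t^2*e^(5*t) - t^2 - 8*t*e^(5*t) - 2*t + 2*e^(5*t) - 2)*e^(-t)/(5*t^3)
d^3M/dt^3 = (64*t^3*e^(5*t) + t^3 - 48*t^2*e^(5*t) + 3*t^2 + 24*t*e^(5*t) + 6*t - 6*e^(5*t) + 6)*e^(-t)/(5*t^4)
d^4M/dt^4 = (256*t^4*e^(5*t) - t^4 - 256*t^3*e^(5*t) - 4*t^3 + 192*t^2*e^(5*t) - 12*t^2 - 96*t*e^(5*t) - 24*t + 24*e^(5*t) - 24)*e^(-t)/(5*t^5)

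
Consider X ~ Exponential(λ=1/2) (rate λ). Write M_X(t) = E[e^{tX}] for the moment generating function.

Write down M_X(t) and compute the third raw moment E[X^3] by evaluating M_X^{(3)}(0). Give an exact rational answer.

M_X(t) = 1/(2*(1/2 - t))
dM/dt = 2/(4*t^2 - 4*t + 1)
d^2M/dt^2 = -8/(8*t^3 - 12*t^2 + 6*t - 1)
d^3M/dt^3 = 48/(16*t^4 - 32*t^3 + 24*t^2 - 8*t + 1)

E[X^3] = d^3M/dt^3 |_{t=0} = 48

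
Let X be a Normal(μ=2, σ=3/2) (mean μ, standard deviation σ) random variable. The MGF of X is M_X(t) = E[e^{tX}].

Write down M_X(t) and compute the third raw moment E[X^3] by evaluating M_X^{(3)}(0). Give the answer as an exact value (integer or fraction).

M_X(t) = e^(9*t^2/8 + 2*t)
dM/dt = 9*t*e^(2*t)*e^(9*t^2/8)/4 + 2*e^(2*t)*e^(9*t^2/8)
d^2M/dt^2 = 81*t^2*e^(2*t)*e^(9*t^2/8)/16 + 9*t*e^(2*t)*e^(9*t^2/8) + 25*e^(2*t)*e^(9*t^2/8)/4
d^3M/dt^3 = 729*t^3*e^(2*t)*e^(9*t^2/8)/64 + 243*t^2*e^(2*t)*e^(9*t^2/8)/8 + 675*t*e^(2*t)*e^(9*t^2/8)/16 + 43*e^(2*t)*e^(9*t^2/8)/2

E[X^3] = d^3M/dt^3 |_{t=0} = 43/2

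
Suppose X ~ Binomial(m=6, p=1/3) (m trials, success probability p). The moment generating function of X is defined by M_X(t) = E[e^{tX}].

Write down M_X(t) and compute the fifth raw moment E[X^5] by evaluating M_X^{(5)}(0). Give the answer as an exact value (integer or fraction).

E[X^5] = d^5M/dt^5 |_{t=0} = 5684/27

M_X(t) = (e^(t)/3 + 2/3)^6
dM/dt = 2*e^(6*t)/243 + 20*e^(5*t)/243 + 80*e^(4*t)/243 + 160*e^(3*t)/243 + 160*e^(2*t)/243 + 64*e^(t)/243
d^2M/dt^2 = 4*e^(6*t)/81 + 100*e^(5*t)/243 + 320*e^(4*t)/243 + 160*e^(3*t)/81 + 320*e^(2*t)/243 + 64*e^(t)/243
d^3M/dt^3 = 8*e^(6*t)/27 + 500*e^(5*t)/243 + 1280*e^(4*t)/243 + 160*e^(3*t)/27 + 640*e^(2*t)/243 + 64*e^(t)/243
d^4M/dt^4 = 16*e^(6*t)/9 + 2500*e^(5*t)/243 + 5120*e^(4*t)/243 + 160*e^(3*t)/9 + 1280*e^(2*t)/243 + 64*e^(t)/243
d^5M/dt^5 = 32*e^(6*t)/3 + 12500*e^(5*t)/243 + 20480*e^(4*t)/243 + 160*e^(3*t)/3 + 2560*e^(2*t)/243 + 64*e^(t)/243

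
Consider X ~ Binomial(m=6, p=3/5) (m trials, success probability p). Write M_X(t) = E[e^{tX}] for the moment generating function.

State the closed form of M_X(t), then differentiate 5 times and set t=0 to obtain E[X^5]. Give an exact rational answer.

E[X^5] = M′′′′′(0) = 835092/625

M_X(t) = (3*e^(t)/5 + 2/5)^6
M′(t) = 4374*e^(6*t)/15625 + 2916*e^(5*t)/3125 + 3888*e^(4*t)/3125 + 2592*e^(3*t)/3125 + 864*e^(2*t)/3125 + 576*e^(t)/15625
M′′(t) = 26244*e^(6*t)/15625 + 2916*e^(5*t)/625 + 15552*e^(4*t)/3125 + 7776*e^(3*t)/3125 + 1728*e^(2*t)/3125 + 576*e^(t)/15625
M′′′(t) = 157464*e^(6*t)/15625 + 2916*e^(5*t)/125 + 62208*e^(4*t)/3125 + 23328*e^(3*t)/3125 + 3456*e^(2*t)/3125 + 576*e^(t)/15625
M′′′′(t) = 944784*e^(6*t)/15625 + 2916*e^(5*t)/25 + 248832*e^(4*t)/3125 + 69984*e^(3*t)/3125 + 6912*e^(2*t)/3125 + 576*e^(t)/15625
M′′′′′(t) = 5668704*e^(6*t)/15625 + 2916*e^(5*t)/5 + 995328*e^(4*t)/3125 + 209952*e^(3*t)/3125 + 13824*e^(2*t)/3125 + 576*e^(t)/15625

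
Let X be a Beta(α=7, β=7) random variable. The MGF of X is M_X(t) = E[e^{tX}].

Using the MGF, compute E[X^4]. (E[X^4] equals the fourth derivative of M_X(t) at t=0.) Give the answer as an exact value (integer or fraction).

M_X(t) = ₁F₁(7; 14; t)
M^(4)(t) = 3*₁F₁(11; 18; t)/34

E[X^4] = M^(4)(0) = 3/34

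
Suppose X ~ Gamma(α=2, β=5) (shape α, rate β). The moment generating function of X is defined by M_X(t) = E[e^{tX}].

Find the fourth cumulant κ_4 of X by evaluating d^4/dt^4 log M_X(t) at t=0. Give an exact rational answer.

M_X(t) = 25/(5 - t)^2
K_X(t) = log M_X(t) = -2*log(5 - t) + 2*log(5)
K′(t) = -2/(t - 5)
K′′(t) = 2/(t^2 - 10*t + 25)
K′′′(t) = -4/(t^3 - 15*t^2 + 75*t - 125)
K′′′′(t) = 12/(t^4 - 20*t^3 + 150*t^2 - 500*t + 625)

κ_4 = K′′′′(0) = 12/625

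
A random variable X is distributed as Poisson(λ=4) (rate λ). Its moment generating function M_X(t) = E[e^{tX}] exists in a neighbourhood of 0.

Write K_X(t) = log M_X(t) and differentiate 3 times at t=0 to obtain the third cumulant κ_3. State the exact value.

M_X(t) = e^(4*e^(t) - 4)
K_X(t) = log M_X(t) = 4*e^(t) - 4
D^3[K](t) = 4*e^(t)

κ_3 = D^3[K](0) = 4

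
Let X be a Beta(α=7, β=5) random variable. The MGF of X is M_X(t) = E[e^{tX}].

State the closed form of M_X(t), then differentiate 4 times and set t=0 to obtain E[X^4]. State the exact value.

M_X(t) = ₁F₁(7; 12; t)
D^4[M](t) = 2*₁F₁(11; 16; t)/13

E[X^4] = D^4[M](0) = 2/13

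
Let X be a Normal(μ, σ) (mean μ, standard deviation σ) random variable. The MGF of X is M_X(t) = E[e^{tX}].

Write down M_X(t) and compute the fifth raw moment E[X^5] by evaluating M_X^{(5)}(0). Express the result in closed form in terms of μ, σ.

E[X^5] = d^5M/dt^5 |_{t=0} = μ*(μ^4 + 10*μ^2*σ^2 + 15*σ^4)

M_X(t) = e^(μ*t + σ^2*t^2/2)
dM/dt = μ*e^(μ*t)*e^(σ^2*t^2/2) + σ^2*t*e^(μ*t)*e^(σ^2*t^2/2)
d^2M/dt^2 = μ^2*e^(μ*t)*e^(σ^2*t^2/2) + 2*μ*σ^2*t*e^(μ*t)*e^(σ^2*t^2/2) + σ^4*t^2*e^(μ*t)*e^(σ^2*t^2/2) + σ^2*e^(μ*t)*e^(σ^2*t^2/2)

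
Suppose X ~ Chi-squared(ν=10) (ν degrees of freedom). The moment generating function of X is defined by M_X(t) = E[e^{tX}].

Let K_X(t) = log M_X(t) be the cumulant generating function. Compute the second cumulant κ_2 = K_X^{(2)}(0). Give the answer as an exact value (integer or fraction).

κ_2 = K′′(0) = 20

M_X(t) = (1 - 2*t)^(-5)
K_X(t) = log M_X(t) = -5*log(1 - 2*t)
K′(t) = -10/(2*t - 1)
K′′(t) = 20/(4*t^2 - 4*t + 1)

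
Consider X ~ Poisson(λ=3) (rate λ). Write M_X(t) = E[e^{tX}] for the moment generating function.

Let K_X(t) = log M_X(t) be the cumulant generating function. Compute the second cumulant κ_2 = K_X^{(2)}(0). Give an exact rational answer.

κ_2 = K^(2)(0) = 3

M_X(t) = e^(3*e^(t) - 3)
K_X(t) = log M_X(t) = 3*e^(t) - 3
K^(2)(t) = 3*e^(t)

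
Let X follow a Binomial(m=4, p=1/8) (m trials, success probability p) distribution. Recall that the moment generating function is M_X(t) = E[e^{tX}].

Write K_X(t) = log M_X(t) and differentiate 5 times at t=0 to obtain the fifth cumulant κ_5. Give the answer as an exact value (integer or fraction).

M_X(t) = (e^(t)/8 + 7/8)^4
K_X(t) = log M_X(t) = 4*log(e^(t)/8 + 7/8)
K′(t) = 4*e^(t)/(e^(t) + 7)
K′′(t) = 28*e^(t)/(e^(2*t) + 14*e^(t) + 49)
K′′′(t) = (-28*e^(2*t) + 196*e^(t))/(e^(3*t) + 21*e^(2*t) + 147*e^(t) + 343)
K′′′′(t) = (28*e^(3*t) - 784*e^(2*t) + 1372*e^(t))/(e^(4*t) + 28*e^(3*t) + 294*e^(2*t) + 1372*e^(t) + 2401)
K′′′′′(t) = (-28*e^(4*t) + 2156*e^(3*t) - 15092*e^(2*t) + 9604*e^(t))/(e^(5*t) + 35*e^(4*t) + 490*e^(3*t) + 3430*e^(2*t) + 12005*e^(t) + 16807)

κ_5 = K′′′′′(0) = -105/1024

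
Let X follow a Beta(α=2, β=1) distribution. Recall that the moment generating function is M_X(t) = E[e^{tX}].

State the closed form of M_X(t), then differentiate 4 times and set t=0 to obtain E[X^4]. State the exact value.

M_X(t) = ₁F₁(2; 3; t)
D^4[M](t) = ₁F₁(6; 7; t)/3

E[X^4] = D^4[M](0) = 1/3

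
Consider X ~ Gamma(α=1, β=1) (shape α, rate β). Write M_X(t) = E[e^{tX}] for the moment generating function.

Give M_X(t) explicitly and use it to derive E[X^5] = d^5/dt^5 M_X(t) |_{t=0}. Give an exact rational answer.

E[X^5] = M^(5)(0) = 120

M_X(t) = 1/(1 - t)
M^(5)(t) = 120/(t^6 - 6*t^5 + 15*t^4 - 20*t^3 + 15*t^2 - 6*t + 1)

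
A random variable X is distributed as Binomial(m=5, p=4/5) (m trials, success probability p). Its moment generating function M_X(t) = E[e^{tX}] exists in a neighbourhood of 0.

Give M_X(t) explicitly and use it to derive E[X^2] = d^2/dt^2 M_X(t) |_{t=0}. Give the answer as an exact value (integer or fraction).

M_X(t) = (4*e^(t)/5 + 1/5)^5
D^2[M](t) = 1024*e^(5*t)/125 + 4096*e^(4*t)/625 + 1152*e^(3*t)/625 + 128*e^(2*t)/625 + 4*e^(t)/625

E[X^2] = D^2[M](0) = 84/5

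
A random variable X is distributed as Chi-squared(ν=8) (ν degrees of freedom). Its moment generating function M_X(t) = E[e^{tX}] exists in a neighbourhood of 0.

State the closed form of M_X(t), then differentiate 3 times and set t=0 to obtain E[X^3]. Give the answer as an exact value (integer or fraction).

E[X^3] = M^(3)(0) = 960

M_X(t) = (1 - 2*t)^(-4)
M^(3)(t) = -960/(128*t^7 - 448*t^6 + 672*t^5 - 560*t^4 + 280*t^3 - 84*t^2 + 14*t - 1)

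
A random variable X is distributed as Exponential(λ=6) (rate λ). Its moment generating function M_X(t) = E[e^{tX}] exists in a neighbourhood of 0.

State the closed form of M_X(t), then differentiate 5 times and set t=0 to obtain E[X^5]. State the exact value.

M_X(t) = 6/(6 - t)
M^(5)(t) = 720/(t^6 - 36*t^5 + 540*t^4 - 4320*t^3 + 19440*t^2 - 46656*t + 46656)

E[X^5] = M^(5)(0) = 5/324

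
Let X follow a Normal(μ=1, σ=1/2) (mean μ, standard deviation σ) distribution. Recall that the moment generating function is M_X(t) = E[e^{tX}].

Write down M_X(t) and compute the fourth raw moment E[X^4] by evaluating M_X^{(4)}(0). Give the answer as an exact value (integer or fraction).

M_X(t) = e^(t^2/8 + t)
dM/dt = t*e^(t)*e^(t^2/8)/4 + e^(t)*e^(t^2/8)
d^2M/dt^2 = t^2*e^(t)*e^(t^2/8)/16 + t*e^(t)*e^(t^2/8)/2 + 5*e^(t)*e^(t^2/8)/4
d^3M/dt^3 = t^3*e^(t)*e^(t^2/8)/64 + 3*t^2*e^(t)*e^(t^2/8)/16 + 15*t*e^(t)*e^(t^2/8)/16 + 7*e^(t)*e^(t^2/8)/4
d^4M/dt^4 = t^4*e^(t)*e^(t^2/8)/256 + t^3*e^(t)*e^(t^2/8)/16 + 15*t^2*e^(t)*e^(t^2/8)/32 + 7*t*e^(t)*e^(t^2/8)/4 + 43*e^(t)*e^(t^2/8)/16

E[X^4] = d^4M/dt^4 |_{t=0} = 43/16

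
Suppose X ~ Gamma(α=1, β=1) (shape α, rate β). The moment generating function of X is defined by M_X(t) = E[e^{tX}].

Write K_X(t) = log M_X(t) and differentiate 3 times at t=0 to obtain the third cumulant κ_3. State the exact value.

M_X(t) = 1/(1 - t)
K_X(t) = log M_X(t) = -log(1 - t)
D^3[K](t) = -2/(t^3 - 3*t^2 + 3*t - 1)

κ_3 = D^3[K](0) = 2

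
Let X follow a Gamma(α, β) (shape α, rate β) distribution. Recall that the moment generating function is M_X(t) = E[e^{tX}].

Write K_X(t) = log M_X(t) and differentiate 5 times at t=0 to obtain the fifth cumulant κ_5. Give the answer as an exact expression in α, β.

M_X(t) = (β/(β - t))^α
K_X(t) = log M_X(t) = α*(log(β) - log(β - t))
K^(5)(t) = -24*α/(-β^5 + 5*β^4*t - 10*β^3*t^2 + 10*β^2*t^3 - 5*β*t^4 + t^5)

κ_5 = K^(5)(0) = 24*α/β^5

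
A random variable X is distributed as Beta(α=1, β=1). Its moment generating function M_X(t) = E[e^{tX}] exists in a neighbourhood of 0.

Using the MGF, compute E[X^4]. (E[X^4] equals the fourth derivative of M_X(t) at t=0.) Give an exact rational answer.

M_X(t) = ₁F₁(1; 2; t)
D^4[M](t) = ₁F₁(5; 6; t)/5

E[X^4] = D^4[M](0) = 1/5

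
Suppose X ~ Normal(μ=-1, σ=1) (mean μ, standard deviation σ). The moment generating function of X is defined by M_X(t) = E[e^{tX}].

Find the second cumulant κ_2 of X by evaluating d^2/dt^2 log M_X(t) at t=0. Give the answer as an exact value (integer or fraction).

κ_2 = d^2K/dt^2 |_{t=0} = 1

M_X(t) = e^(t^2/2 - t)
K_X(t) = log M_X(t) = t^2/2 - t
dK/dt = t - 1
d^2K/dt^2 = 1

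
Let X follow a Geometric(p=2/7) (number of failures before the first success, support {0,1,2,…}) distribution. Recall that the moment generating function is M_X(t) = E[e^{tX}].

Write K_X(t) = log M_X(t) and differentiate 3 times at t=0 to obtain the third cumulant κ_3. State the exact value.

M_X(t) = 2/(7*(1 - 5*e^(t)/7))
K_X(t) = log M_X(t) = -log(1 - 5*e^(t)/7) - log(7) + log(2)
K^(3)(t) = (-175*e^(2*t) - 245*e^(t))/(125*e^(3*t) - 525*e^(2*t) + 735*e^(t) - 343)

κ_3 = K^(3)(0) = 105/2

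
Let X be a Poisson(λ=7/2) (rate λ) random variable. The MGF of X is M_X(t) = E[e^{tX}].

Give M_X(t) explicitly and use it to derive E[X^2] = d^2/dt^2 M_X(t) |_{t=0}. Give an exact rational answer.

E[X^2] = d^2M/dt^2 |_{t=0} = 63/4

M_X(t) = e^(7*e^(t)/2 - 7/2)
dM/dt = 7*e^(-7/2)*e^(t)*e^(7*e^(t)/2)/2
d^2M/dt^2 = (49*e^(2*t)*e^(7*e^(t)/2) + 14*e^(t)*e^(7*e^(t)/2))*e^(-7/2)/4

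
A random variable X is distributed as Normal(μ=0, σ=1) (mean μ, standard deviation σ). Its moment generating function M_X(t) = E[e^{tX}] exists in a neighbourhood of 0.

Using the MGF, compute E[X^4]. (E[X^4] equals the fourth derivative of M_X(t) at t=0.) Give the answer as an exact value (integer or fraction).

M_X(t) = e^(t^2/2)
dM/dt = t*e^(t^2/2)
d^2M/dt^2 = t^2*e^(t^2/2) + e^(t^2/2)
d^3M/dt^3 = t^3*e^(t^2/2) + 3*t*e^(t^2/2)
d^4M/dt^4 = t^4*e^(t^2/2) + 6*t^2*e^(t^2/2) + 3*e^(t^2/2)

E[X^4] = d^4M/dt^4 |_{t=0} = 3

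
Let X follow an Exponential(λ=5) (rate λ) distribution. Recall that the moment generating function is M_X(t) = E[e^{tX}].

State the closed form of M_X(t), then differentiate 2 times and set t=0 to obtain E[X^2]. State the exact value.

E[X^2] = d^2M/dt^2 |_{t=0} = 2/25

M_X(t) = 5/(5 - t)
dM/dt = 5/(t^2 - 10*t + 25)
d^2M/dt^2 = -10/(t^3 - 15*t^2 + 75*t - 125)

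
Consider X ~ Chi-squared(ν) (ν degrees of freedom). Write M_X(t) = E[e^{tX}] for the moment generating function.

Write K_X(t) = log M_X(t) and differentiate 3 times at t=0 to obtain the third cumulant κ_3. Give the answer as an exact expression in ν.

κ_3 = K^(3)(0) = 8*ν

M_X(t) = (1 - 2*t)^(-ν/2)
K_X(t) = log M_X(t) = -ν*log(1 - 2*t)/2
K^(3)(t) = -8*ν/(8*t^3 - 12*t^2 + 6*t - 1)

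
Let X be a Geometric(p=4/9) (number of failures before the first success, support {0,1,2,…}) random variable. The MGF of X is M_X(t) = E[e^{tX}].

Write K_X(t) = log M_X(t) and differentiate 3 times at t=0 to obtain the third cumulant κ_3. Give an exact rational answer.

M_X(t) = 4/(9*(1 - 5*e^(t)/9))
K_X(t) = log M_X(t) = -log(1 - 5*e^(t)/9) - 2*log(3) + 2*log(2)
K^(3)(t) = (-225*e^(2*t) - 405*e^(t))/(125*e^(3*t) - 675*e^(2*t) + 1215*e^(t) - 729)

κ_3 = K^(3)(0) = 315/32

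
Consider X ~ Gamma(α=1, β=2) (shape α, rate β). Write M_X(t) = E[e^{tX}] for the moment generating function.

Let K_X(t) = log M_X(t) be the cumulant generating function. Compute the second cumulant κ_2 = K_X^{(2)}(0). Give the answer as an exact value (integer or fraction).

M_X(t) = 2/(2 - t)
K_X(t) = log M_X(t) = -log(2 - t) + log(2)
dK/dt = -1/(t - 2)
d^2K/dt^2 = 1/(t^2 - 4*t + 4)

κ_2 = d^2K/dt^2 |_{t=0} = 1/4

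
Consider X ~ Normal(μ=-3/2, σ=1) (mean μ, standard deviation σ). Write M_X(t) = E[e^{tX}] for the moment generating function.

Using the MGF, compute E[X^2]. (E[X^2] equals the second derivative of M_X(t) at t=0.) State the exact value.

E[X^2] = D^2[M](0) = 13/4

M_X(t) = e^(t^2/2 - 3*t/2)
D^2[M](t) = (4*t^2*e^(t^2/2) - 12*t*e^(t^2/2) + 13*e^(t^2/2))*e^(-3*t/2)/4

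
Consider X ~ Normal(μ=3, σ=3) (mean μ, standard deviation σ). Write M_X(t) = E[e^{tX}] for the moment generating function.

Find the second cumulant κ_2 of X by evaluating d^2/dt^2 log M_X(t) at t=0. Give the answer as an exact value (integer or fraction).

M_X(t) = e^(9*t^2/2 + 3*t)
K_X(t) = log M_X(t) = 9*t^2/2 + 3*t
K^(2)(t) = 9

κ_2 = K^(2)(0) = 9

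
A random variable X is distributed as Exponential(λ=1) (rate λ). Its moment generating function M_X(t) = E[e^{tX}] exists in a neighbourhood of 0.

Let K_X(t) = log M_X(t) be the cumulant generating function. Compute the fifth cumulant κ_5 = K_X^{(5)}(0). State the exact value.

κ_5 = D^5[K](0) = 24

M_X(t) = 1/(1 - t)
K_X(t) = log M_X(t) = -log(1 - t)
D^5[K](t) = -24/(t^5 - 5*t^4 + 10*t^3 - 10*t^2 + 5*t - 1)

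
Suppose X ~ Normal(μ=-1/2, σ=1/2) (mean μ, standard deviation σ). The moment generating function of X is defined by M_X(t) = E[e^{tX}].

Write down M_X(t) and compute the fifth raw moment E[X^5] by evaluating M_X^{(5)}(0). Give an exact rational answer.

M_X(t) = e^(t^2/8 - t/2)
dM/dt = t*e^(-t/2)*e^(t^2/8)/4 - e^(-t/2)*e^(t^2/8)/2
d^2M/dt^2 = (t^2*e^(t^2/8) - 4*t*e^(t^2/8) + 8*e^(t^2/8))*e^(-t/2)/16
d^3M/dt^3 = (t^3*e^(t^2/8) - 6*t^2*e^(t^2/8) + 24*t*e^(t^2/8) - 32*e^(t^2/8))*e^(-t/2)/64
d^4M/dt^4 = (t^4*e^(t^2/8) - 8*t^3*e^(t^2/8) + 48*t^2*e^(t^2/8) - 128*t*e^(t^2/8) + 160*e^(t^2/8))*e^(-t/2)/256
d^5M/dt^5 = (t^5*e^(t^2/8) - 10*t^4*e^(t^2/8) + 80*t^3*e^(t^2/8) - 320*t^2*e^(t^2/8) + 800*t*e^(t^2/8) - 832*e^(t^2/8))*e^(-t/2)/1024

E[X^5] = d^5M/dt^5 |_{t=0} = -13/16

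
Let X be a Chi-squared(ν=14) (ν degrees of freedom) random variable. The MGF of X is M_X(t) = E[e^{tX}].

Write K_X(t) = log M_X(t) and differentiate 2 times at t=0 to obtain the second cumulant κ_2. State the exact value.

M_X(t) = (1 - 2*t)^(-7)
K_X(t) = log M_X(t) = -7*log(1 - 2*t)
K′(t) = -14/(2*t - 1)
K′′(t) = 28/(4*t^2 - 4*t + 1)

κ_2 = K′′(0) = 28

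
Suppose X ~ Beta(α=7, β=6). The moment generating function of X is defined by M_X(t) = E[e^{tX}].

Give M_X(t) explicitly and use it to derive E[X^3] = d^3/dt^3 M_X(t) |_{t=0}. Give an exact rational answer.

E[X^3] = M^(3)(0) = 12/65

M_X(t) = ₁F₁(7; 13; t)
M^(3)(t) = 12*₁F₁(10; 16; t)/65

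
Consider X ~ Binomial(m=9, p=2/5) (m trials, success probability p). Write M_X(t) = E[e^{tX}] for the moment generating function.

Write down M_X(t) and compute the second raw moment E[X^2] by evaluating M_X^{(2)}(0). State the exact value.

M_X(t) = (2*e^(t)/5 + 3/5)^9

E[X^2] = M^(2)(0) = 378/25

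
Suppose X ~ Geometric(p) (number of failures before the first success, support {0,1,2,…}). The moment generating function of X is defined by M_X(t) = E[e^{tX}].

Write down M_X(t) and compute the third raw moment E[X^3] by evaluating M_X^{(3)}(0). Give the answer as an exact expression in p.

M_X(t) = p/(-(1 - p)*e^(t) + 1)
M′(t) = (-p^2*e^(t) + p*e^(t))/(p^2*e^(2*t) - 2*p*e^(2*t) + 2*p*e^(t) + e^(2*t) - 2*e^(t) + 1)

E[X^3] = M′′′(0) = -1 + 7/p - 12/p^2 + 6/p^3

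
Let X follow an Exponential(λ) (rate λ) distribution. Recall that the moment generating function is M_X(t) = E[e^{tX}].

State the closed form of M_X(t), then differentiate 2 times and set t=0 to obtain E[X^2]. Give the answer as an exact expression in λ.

M_X(t) = λ/(λ - t)
D^2[M](t) = -2*λ/(-λ^3 + 3*λ^2*t - 3*λ*t^2 + t^3)

E[X^2] = D^2[M](0) = 2/λ^2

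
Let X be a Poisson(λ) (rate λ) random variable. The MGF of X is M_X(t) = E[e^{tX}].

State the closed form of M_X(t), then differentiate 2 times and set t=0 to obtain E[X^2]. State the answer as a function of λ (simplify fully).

M_X(t) = e^(λ*(e^(t) - 1))
M′(t) = λ*e^(-λ)*e^(t)*e^(λ*e^(t))
M′′(t) = (λ^2*e^(2*t)*e^(λ*e^(t)) + λ*e^(t)*e^(λ*e^(t)))*e^(-λ)

E[X^2] = M′′(0) = λ*(λ + 1)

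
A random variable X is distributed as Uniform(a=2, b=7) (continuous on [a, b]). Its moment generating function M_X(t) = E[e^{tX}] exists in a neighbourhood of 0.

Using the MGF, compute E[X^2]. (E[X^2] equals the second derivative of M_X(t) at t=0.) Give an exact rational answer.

M_X(t) = (e^(7*t) - e^(2*t))/(5*t)
M^(2)(t) = (49*t^2*e^(7*t) - 4*t^2*e^(2*t) - 14*t*e^(7*t) + 4*t*e^(2*t) + 2*e^(7*t) - 2*e^(2*t))/(5*t^3)

E[X^2] = M^(2)(0) = 67/3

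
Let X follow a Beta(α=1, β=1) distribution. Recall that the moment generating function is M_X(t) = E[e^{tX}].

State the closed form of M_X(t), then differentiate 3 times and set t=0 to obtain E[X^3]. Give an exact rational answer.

E[X^3] = d^3M/dt^3 |_{t=0} = 1/4

M_X(t) = ₁F₁(1; 2; t)
dM/dt = ₁F₁(2; 3; t)/2
d^2M/dt^2 = ₁F₁(3; 4; t)/3
d^3M/dt^3 = ₁F₁(4; 5; t)/4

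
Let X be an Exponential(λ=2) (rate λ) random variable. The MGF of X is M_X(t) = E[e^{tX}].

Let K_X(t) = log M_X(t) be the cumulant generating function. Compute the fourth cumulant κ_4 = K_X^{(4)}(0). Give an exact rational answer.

κ_4 = d^4K/dt^4 |_{t=0} = 3/8

M_X(t) = 2/(2 - t)
K_X(t) = log M_X(t) = -log(2 - t) + log(2)
dK/dt = -1/(t - 2)
d^2K/dt^2 = 1/(t^2 - 4*t + 4)
d^3K/dt^3 = -2/(t^3 - 6*t^2 + 12*t - 8)
d^4K/dt^4 = 6/(t^4 - 8*t^3 + 24*t^2 - 32*t + 16)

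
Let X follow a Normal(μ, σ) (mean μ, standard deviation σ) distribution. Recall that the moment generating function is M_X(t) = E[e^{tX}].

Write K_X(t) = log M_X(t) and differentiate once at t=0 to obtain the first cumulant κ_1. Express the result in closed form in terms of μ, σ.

M_X(t) = e^(μ*t + σ^2*t^2/2)
K_X(t) = log M_X(t) = μ*t + σ^2*t^2/2
K^(1)(t) = μ + σ^2*t

κ_1 = K^(1)(0) = μ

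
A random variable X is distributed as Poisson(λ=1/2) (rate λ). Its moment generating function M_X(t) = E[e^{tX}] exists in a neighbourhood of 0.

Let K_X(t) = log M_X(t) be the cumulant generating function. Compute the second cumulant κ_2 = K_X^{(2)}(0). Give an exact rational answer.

κ_2 = K′′(0) = 1/2

M_X(t) = e^(e^(t)/2 - 1/2)
K_X(t) = log M_X(t) = e^(t)/2 - 1/2
K′(t) = e^(t)/2
K′′(t) = e^(t)/2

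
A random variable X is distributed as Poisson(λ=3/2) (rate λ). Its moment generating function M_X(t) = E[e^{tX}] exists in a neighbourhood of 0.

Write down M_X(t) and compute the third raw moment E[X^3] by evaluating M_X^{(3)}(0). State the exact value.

E[X^3] = M′′′(0) = 93/8

M_X(t) = e^(3*e^(t)/2 - 3/2)
M′(t) = 3*e^(-3/2)*e^(t)*e^(3*e^(t)/2)/2
M′′(t) = (9*e^(2*t)*e^(3*e^(t)/2) + 6*e^(t)*e^(3*e^(t)/2))*e^(-3/2)/4
M′′′(t) = (27*e^(3*t)*e^(3*e^(t)/2) + 54*e^(2*t)*e^(3*e^(t)/2) + 12*e^(t)*e^(3*e^(t)/2))*e^(-3/2)/8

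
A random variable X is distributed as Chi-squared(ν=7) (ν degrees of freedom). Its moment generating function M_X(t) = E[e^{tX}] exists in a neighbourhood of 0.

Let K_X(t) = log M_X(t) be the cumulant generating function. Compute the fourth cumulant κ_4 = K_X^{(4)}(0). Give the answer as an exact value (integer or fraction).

M_X(t) = (1 - 2*t)^(-7/2)
K_X(t) = log M_X(t) = -7*log(1 - 2*t)/2
K′(t) = -7/(2*t - 1)
K′′(t) = 14/(4*t^2 - 4*t + 1)
K′′′(t) = -56/(8*t^3 - 12*t^2 + 6*t - 1)
K′′′′(t) = 336/(16*t^4 - 32*t^3 + 24*t^2 - 8*t + 1)

κ_4 = K′′′′(0) = 336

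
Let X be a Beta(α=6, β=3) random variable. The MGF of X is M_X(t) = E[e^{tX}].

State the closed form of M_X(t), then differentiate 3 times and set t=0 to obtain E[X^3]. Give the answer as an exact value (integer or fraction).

E[X^3] = d^3M/dt^3 |_{t=0} = 56/165

M_X(t) = ₁F₁(6; 9; t)
dM/dt = 2*₁F₁(7; 10; t)/3
d^2M/dt^2 = 7*₁F₁(8; 11; t)/15
d^3M/dt^3 = 56*₁F₁(9; 12; t)/165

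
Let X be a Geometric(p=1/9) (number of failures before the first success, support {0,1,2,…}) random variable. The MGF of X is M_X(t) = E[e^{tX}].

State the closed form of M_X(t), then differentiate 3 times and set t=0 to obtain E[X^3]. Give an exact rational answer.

E[X^3] = D^3[M](0) = 3464

M_X(t) = 1/(9*(1 - 8*e^(t)/9))
D^3[M](t) = (512*e^(3*t) + 2304*e^(2*t) + 648*e^(t))/(4096*e^(4*t) - 18432*e^(3*t) + 31104*e^(2*t) - 23328*e^(t) + 6561)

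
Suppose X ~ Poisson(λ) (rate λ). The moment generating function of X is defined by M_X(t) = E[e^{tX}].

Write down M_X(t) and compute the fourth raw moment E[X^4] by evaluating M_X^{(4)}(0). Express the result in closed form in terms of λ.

E[X^4] = d^4M/dt^4 |_{t=0} = λ*(λ^3 + 6*λ^2 + 7*λ + 1)

M_X(t) = e^(λ*(e^(t) - 1))
dM/dt = λ*e^(-λ)*e^(t)*e^(λ*e^(t))
d^2M/dt^2 = (λ^2*e^(2*t)*e^(λ*e^(t)) + λ*e^(t)*e^(λ*e^(t)))*e^(-λ)
d^3M/dt^3 = (λ^3*e^(3*t)*e^(λ*e^(t)) + 3*λ^2*e^(2*t)*e^(λ*e^(t)) + λ*e^(t)*e^(λ*e^(t)))*e^(-λ)
d^4M/dt^4 = (λ^4*e^(4*t)*e^(λ*e^(t)) + 6*λ^3*e^(3*t)*e^(λ*e^(t)) + 7*λ^2*e^(2*t)*e^(λ*e^(t)) + λ*e^(t)*e^(λ*e^(t)))*e^(-λ)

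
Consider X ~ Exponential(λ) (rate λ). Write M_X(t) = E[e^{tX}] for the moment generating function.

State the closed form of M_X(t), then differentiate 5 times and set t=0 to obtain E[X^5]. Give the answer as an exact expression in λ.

M_X(t) = λ/(λ - t)
dM/dt = λ/(λ^2 - 2*λ*t + t^2)
d^2M/dt^2 = -2*λ/(-λ^3 + 3*λ^2*t - 3*λ*t^2 + t^3)
d^3M/dt^3 = 6*λ/(λ^4 - 4*λ^3*t + 6*λ^2*t^2 - 4*λ*t^3 + t^4)
d^4M/dt^4 = -24*λ/(-λ^5 + 5*λ^4*t - 10*λ^3*t^2 + 10*λ^2*t^3 - 5*λ*t^4 + t^5)
d^5M/dt^5 = 120*λ/(λ^6 - 6*λ^5*t + 15*λ^4*t^2 - 20*λ^3*t^3 + 15*λ^2*t^4 - 6*λ*t^5 + t^6)

E[X^5] = d^5M/dt^5 |_{t=0} = 120/λ^5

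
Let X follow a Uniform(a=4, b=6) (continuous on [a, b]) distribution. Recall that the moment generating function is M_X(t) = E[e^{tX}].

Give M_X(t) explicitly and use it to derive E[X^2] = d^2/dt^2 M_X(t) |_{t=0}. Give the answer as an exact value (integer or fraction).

M_X(t) = (e^(6*t) - e^(4*t))/(2*t)
D^2[M](t) = (18*t^2*e^(6*t) - 8*t^2*e^(4*t) - 6*t*e^(6*t) + 4*t*e^(4*t) + e^(6*t) - e^(4*t))/t^3

E[X^2] = D^2[M](0) = 76/3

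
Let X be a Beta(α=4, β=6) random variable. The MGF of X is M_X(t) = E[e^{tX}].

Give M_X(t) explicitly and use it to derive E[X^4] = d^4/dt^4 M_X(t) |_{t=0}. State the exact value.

M_X(t) = ₁F₁(4; 10; t)
dM/dt = 2*₁F₁(5; 11; t)/5
d^2M/dt^2 = 2*₁F₁(6; 12; t)/11
d^3M/dt^3 = ₁F₁(7; 13; t)/11
d^4M/dt^4 = 7*₁F₁(8; 14; t)/143

E[X^4] = d^4M/dt^4 |_{t=0} = 7/143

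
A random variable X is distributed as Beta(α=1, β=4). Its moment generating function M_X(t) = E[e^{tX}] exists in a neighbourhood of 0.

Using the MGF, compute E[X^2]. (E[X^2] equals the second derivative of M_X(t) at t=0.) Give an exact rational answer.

M_X(t) = ₁F₁(1; 5; t)
M′(t) = ₁F₁(2; 6; t)/5
M′′(t) = ₁F₁(3; 7; t)/15

E[X^2] = M′′(0) = 1/15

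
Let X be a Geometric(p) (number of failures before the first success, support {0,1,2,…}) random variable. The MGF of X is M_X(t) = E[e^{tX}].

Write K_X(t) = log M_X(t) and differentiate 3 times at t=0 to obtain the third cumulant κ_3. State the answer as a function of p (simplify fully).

M_X(t) = p/(-(1 - p)*e^(t) + 1)
K_X(t) = log M_X(t) = log(p) - log(-(1 - p)*e^(t) + 1)
dK/dt = (-p*e^(t) + e^(t))/(p*e^(t) - e^(t) + 1)
d^2K/dt^2 = (-p*e^(t) + e^(t))/(p^2*e^(2*t) - 2*p*e^(2*t) + 2*p*e^(t) + e^(2*t) - 2*e^(t) + 1)

κ_3 = d^3K/dt^3 |_{t=0} = (p^2 - 3*p + 2)/p^3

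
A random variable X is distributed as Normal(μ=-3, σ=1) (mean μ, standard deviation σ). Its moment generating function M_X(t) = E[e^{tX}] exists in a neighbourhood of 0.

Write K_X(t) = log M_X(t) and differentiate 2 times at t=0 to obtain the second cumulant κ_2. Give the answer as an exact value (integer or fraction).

M_X(t) = e^(t^2/2 - 3*t)
K_X(t) = log M_X(t) = t^2/2 - 3*t
K′(t) = t - 3
K′′(t) = 1

κ_2 = K′′(0) = 1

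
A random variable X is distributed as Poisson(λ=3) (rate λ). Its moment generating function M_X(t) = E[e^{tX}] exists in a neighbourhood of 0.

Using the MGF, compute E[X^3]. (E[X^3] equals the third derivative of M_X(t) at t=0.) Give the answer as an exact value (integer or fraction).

M_X(t) = e^(3*e^(t) - 3)
M^(3)(t) = (27*e^(3*t)*e^(3*e^(t)) + 27*e^(2*t)*e^(3*e^(t)) + 3*e^(t)*e^(3*e^(t)))*e^(-3)

E[X^3] = M^(3)(0) = 57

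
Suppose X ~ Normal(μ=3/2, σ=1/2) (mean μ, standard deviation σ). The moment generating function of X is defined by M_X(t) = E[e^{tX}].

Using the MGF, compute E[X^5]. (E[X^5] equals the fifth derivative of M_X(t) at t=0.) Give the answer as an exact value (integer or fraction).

M_X(t) = e^(t^2/8 + 3*t/2)
M′(t) = t*e^(3*t/2)*e^(t^2/8)/4 + 3*e^(3*t/2)*e^(t^2/8)/2
M′′(t) = t^2*e^(3*t/2)*e^(t^2/8)/16 + 3*t*e^(3*t/2)*e^(t^2/8)/4 + 5*e^(3*t/2)*e^(t^2/8)/2
M′′′(t) = t^3*e^(3*t/2)*e^(t^2/8)/64 + 9*t^2*e^(3*t/2)*e^(t^2/8)/32 + 15*t*e^(3*t/2)*e^(t^2/8)/8 + 9*e^(3*t/2)*e^(t^2/8)/2
M′′′′(t) = t^4*e^(3*t/2)*e^(t^2/8)/256 + 3*t^3*e^(3*t/2)*e^(t^2/8)/32 + 15*t^2*e^(3*t/2)*e^(t^2/8)/16 + 9*t*e^(3*t/2)*e^(t^2/8)/2 + 69*e^(3*t/2)*e^(t^2/8)/8

E[X^5] = M′′′′′(0) = 279/16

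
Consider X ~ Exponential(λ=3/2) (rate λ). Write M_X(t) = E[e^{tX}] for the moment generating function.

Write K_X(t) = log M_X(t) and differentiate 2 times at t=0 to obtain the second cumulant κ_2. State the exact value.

κ_2 = d^2K/dt^2 |_{t=0} = 4/9

M_X(t) = 3/(2*(3/2 - t))
K_X(t) = log M_X(t) = -log(3/2 - t) - log(2) + log(3)
dK/dt = -2/(2*t - 3)
d^2K/dt^2 = 4/(4*t^2 - 12*t + 9)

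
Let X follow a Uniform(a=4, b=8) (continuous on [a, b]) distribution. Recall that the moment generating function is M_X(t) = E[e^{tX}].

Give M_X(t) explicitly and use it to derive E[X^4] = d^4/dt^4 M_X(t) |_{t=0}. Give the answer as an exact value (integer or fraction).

E[X^4] = d^4M/dt^4 |_{t=0} = 7936/5

M_X(t) = (e^(8*t) - e^(4*t))/(4*t)
dM/dt = (8*t*e^(8*t) - 4*t*e^(4*t) - e^(8*t) + e^(4*t))/(4*t^2)
d^2M/dt^2 = (32*t^2*e^(8*t) - 8*t^2*e^(4*t) - 8*t*e^(8*t) + 4*t*e^(4*t) + e^(8*t) - e^(4*t))/(2*t^3)
d^3M/dt^3 = (256*t^3*e^(8*t) - 32*t^3*e^(4*t) - 96*t^2*e^(8*t) + 24*t^2*e^(4*t) + 24*t*e^(8*t) - 12*t*e^(4*t) - 3*e^(8*t) + 3*e^(4*t))/(2*t^4)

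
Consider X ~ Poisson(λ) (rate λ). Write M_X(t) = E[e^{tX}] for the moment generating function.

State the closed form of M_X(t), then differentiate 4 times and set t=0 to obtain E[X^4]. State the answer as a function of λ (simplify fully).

M_X(t) = e^(λ*(e^(t) - 1))
M′(t) = λ*e^(-λ)*e^(t)*e^(λ*e^(t))
M′′(t) = (λ^2*e^(2*t)*e^(λ*e^(t)) + λ*e^(t)*e^(λ*e^(t)))*e^(-λ)
M′′′(t) = (λ^3*e^(3*t)*e^(λ*e^(t)) + 3*λ^2*e^(2*t)*e^(λ*e^(t)) + λ*e^(t)*e^(λ*e^(t)))*e^(-λ)
M′′′′(t) = (λ^4*e^(4*t)*e^(λ*e^(t)) + 6*λ^3*e^(3*t)*e^(λ*e^(t)) + 7*λ^2*e^(2*t)*e^(λ*e^(t)) + λ*e^(t)*e^(λ*e^(t)))*e^(-λ)

E[X^4] = M′′′′(0) = λ*(λ^3 + 6*λ^2 + 7*λ + 1)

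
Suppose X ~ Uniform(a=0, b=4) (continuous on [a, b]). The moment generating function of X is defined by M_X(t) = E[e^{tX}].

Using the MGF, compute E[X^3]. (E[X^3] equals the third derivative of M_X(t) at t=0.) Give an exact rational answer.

M_X(t) = (e^(4*t) - 1)/(4*t)
dM/dt = (4*t*e^(4*t) - e^(4*t) + 1)/(4*t^2)
d^2M/dt^2 = (8*t^2*e^(4*t) - 4*t*e^(4*t) + e^(4*t) - 1)/(2*t^3)
d^3M/dt^3 = (32*t^3*e^(4*t) - 24*t^2*e^(4*t) + 12*t*e^(4*t) - 3*e^(4*t) + 3)/(2*t^4)

E[X^3] = d^3M/dt^3 |_{t=0} = 16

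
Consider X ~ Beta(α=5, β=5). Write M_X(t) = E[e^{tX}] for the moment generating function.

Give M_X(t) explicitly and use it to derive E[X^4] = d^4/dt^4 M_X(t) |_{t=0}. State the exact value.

E[X^4] = M^(4)(0) = 14/143

M_X(t) = ₁F₁(5; 10; t)
M^(4)(t) = 14*₁F₁(9; 14; t)/143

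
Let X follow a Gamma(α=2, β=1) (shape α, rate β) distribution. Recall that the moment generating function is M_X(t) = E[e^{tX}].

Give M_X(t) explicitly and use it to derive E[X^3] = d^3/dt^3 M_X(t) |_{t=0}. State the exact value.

E[X^3] = M^(3)(0) = 24

M_X(t) = (1 - t)^(-2)
M^(3)(t) = -24/(t^5 - 5*t^4 + 10*t^3 - 10*t^2 + 5*t - 1)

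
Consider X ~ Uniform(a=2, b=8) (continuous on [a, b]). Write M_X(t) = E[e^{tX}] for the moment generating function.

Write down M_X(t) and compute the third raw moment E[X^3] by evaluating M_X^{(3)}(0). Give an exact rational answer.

M_X(t) = (e^(8*t) - e^(2*t))/(6*t)
D^3[M](t) = (256*t^3*e^(8*t) - 4*t^3*e^(2*t) - 96*t^2*e^(8*t) + 6*t^2*e^(2*t) + 24*t*e^(8*t) - 6*t*e^(2*t) - 3*e^(8*t) + 3*e^(2*t))/(3*t^4)

E[X^3] = D^3[M](0) = 170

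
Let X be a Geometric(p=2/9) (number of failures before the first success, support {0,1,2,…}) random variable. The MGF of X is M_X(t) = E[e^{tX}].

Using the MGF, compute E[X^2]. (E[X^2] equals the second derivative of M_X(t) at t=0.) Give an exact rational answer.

E[X^2] = d^2M/dt^2 |_{t=0} = 28

M_X(t) = 2/(9*(1 - 7*e^(t)/9))
dM/dt = 14*e^(t)/(49*e^(2*t) - 126*e^(t) + 81)
d^2M/dt^2 = (-98*e^(2*t) - 126*e^(t))/(343*e^(3*t) - 1323*e^(2*t) + 1701*e^(t) - 729)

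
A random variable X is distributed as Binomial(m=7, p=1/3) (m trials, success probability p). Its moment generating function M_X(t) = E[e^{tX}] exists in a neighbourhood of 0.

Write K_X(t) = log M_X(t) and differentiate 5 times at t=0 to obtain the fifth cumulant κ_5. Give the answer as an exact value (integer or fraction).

κ_5 = D^5[K](0) = -70/81

M_X(t) = (e^(t)/3 + 2/3)^7
K_X(t) = log M_X(t) = 7*log(e^(t)/3 + 2/3)
D^5[K](t) = (-14*e^(4*t) + 308*e^(3*t) - 616*e^(2*t) + 112*e^(t))/(e^(5*t) + 10*e^(4*t) + 40*e^(3*t) + 80*e^(2*t) + 80*e^(t) + 32)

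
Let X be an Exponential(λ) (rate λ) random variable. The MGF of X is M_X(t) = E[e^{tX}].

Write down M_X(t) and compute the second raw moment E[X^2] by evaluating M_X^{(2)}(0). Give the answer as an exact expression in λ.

E[X^2] = M^(2)(0) = 2/λ^2

M_X(t) = λ/(λ - t)
M^(2)(t) = -2*λ/(-λ^3 + 3*λ^2*t - 3*λ*t^2 + t^3)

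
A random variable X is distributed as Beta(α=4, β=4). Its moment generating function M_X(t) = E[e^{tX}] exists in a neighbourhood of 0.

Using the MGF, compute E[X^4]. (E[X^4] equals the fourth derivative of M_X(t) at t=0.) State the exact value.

E[X^4] = M^(4)(0) = 7/66

M_X(t) = ₁F₁(4; 8; t)
M^(4)(t) = 7*₁F₁(8; 12; t)/66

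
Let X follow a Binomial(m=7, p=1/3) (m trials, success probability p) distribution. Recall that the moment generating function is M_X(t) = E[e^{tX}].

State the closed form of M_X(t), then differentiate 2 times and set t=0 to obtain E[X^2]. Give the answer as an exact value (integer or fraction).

M_X(t) = (e^(t)/3 + 2/3)^7
D^2[M](t) = 49*e^(7*t)/2187 + 56*e^(6*t)/243 + 700*e^(5*t)/729 + 4480*e^(4*t)/2187 + 560*e^(3*t)/243 + 896*e^(2*t)/729 + 448*e^(t)/2187

E[X^2] = D^2[M](0) = 7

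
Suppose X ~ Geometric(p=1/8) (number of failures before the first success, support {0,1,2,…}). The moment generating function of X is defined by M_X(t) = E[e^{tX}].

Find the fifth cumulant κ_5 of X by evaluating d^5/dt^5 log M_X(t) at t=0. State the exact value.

M_X(t) = 1/(8*(1 - 7*e^(t)/8))
K_X(t) = log M_X(t) = -log(1 - 7*e^(t)/8) - 3*log(2)
dK/dt = -7*e^(t)/(7*e^(t) - 8)
d^2K/dt^2 = 56*e^(t)/(49*e^(2*t) - 112*e^(t) + 64)
d^3K/dt^3 = (-392*e^(2*t) - 448*e^(t))/(343*e^(3*t) - 1176*e^(2*t) + 1344*e^(t) - 512)
d^4K/dt^4 = (2744*e^(3*t) + 12544*e^(2*t) + 3584*e^(t))/(2401*e^(4*t) - 10976*e^(3*t) + 18816*e^(2*t) - 14336*e^(t) + 4096)
d^5K/dt^5 = (-19208*e^(4*t) - 241472*e^(3*t) - 275968*e^(2*t) - 28672*e^(t))/(16807*e^(5*t) - 96040*e^(4*t) + 219520*e^(3*t) - 250880*e^(2*t) + 143360*e^(t) - 32768)

κ_5 = d^5K/dt^5 |_{t=0} = 565320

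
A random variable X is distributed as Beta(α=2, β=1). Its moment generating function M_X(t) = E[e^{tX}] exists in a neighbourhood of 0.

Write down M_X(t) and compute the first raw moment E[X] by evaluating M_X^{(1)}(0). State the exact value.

E[X] = M′(0) = 2/3

M_X(t) = ₁F₁(2; 3; t)
M′(t) = 2*₁F₁(3; 4; t)/3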